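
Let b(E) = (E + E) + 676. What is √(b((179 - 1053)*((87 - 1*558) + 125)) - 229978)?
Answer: √375506 ≈ 612.79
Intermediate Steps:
b(E) = 676 + 2*E (b(E) = 2*E + 676 = 676 + 2*E)
√(b((179 - 1053)*((87 - 1*558) + 125)) - 229978) = √((676 + 2*((179 - 1053)*((87 - 1*558) + 125))) - 229978) = √((676 + 2*(-874*((87 - 558) + 125))) - 229978) = √((676 + 2*(-874*(-471 + 125))) - 229978) = √((676 + 2*(-874*(-346))) - 229978) = √((676 + 2*302404) - 229978) = √((676 + 604808) - 229978) = √(605484 - 229978) = √375506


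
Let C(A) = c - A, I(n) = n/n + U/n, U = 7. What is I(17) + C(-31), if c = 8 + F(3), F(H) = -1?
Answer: 670/17 ≈ 39.412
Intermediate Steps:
c = 7 (c = 8 - 1 = 7)
I(n) = 1 + 7/n (I(n) = n/n + 7/n = 1 + 7/n)
C(A) = 7 - A
I(17) + C(-31) = (7 + 17)/17 + (7 - 1*(-31)) = (1/17)*24 + (7 + 31) = 24/17 + 38 = 670/17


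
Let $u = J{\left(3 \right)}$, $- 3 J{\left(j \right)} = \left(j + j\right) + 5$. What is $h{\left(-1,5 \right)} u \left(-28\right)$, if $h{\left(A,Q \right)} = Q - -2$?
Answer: $\frac{2156}{3} \approx 718.67$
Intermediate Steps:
$J{\left(j \right)} = - \frac{5}{3} - \frac{2 j}{3}$ ($J{\left(j \right)} = - \frac{\left(j + j\right) + 5}{3} = - \frac{2 j + 5}{3} = - \frac{5 + 2 j}{3} = - \frac{5}{3} - \frac{2 j}{3}$)
$h{\left(A,Q \right)} = 2 + Q$ ($h{\left(A,Q \right)} = Q + 2 = 2 + Q$)
$u = - \frac{11}{3}$ ($u = - \frac{5}{3} - 2 = - \frac{11}{3} \approx -3.6667$)
$h{\left(-1,5 \right)} u \left(-28\right) = \left(2 + 5\right) \left(- \frac{11}{3}\right) \left(-28\right) = 7 \left(- \frac{11}{3}\right) \left(-28\right) = \left(- \frac{77}{3}\right) \left(-28\right) = \frac{2156}{3}$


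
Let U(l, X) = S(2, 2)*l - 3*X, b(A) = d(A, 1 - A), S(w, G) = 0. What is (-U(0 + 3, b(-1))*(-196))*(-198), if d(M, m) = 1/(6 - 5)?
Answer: 116424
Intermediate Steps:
d(M, m) = 1 (d(M, m) = 1/1 = 1)
b(A) = 1
U(l, X) = -3*X (U(l, X) = 0*l - 3*X = 0 - 3*X = -3*X)
(-U(0 + 3, b(-1))*(-196))*(-198) = (-(-3)*(-196))*(-198) = (-1*(-3)*(-196))*(-198) = (3*(-196))*(-198) = -588*(-198) = 116424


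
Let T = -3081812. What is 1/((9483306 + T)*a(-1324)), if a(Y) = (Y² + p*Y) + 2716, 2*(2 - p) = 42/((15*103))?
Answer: 515/5779441162630432 ≈ 8.9109e-14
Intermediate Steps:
p = 1023/515 (p = 2 - 21/(15*103) = 2 - 21/1545 = 2 - ½*14/515 = 2 - 7/515 = 1023/515 ≈ 1.9864)
a(Y) = 2716 + Y² + 1023*Y/515 (a(Y) = (Y² + 1023*Y/515) + 2716 = 2716 + Y² + 1023*Y/515)
1/((9483306 + T)*a(-1324)) = 1/((9483306 - 3081812)*(2716 + (-1324)² + (1023/515)*(-1324))) = 1/(6401494*(2716 + 1752976 - 1354452/515)) = 1/(6401494*(902826928/515)) = (1/6401494)*(515/902826928) = 515/5779441162630432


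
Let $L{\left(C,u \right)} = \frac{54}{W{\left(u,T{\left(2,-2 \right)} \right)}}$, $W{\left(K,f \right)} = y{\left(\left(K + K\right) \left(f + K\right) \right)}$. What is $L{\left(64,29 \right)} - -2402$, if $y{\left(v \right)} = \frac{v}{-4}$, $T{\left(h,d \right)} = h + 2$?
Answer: $\frac{766202}{319} \approx 2401.9$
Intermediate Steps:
$T{\left(h,d \right)} = 2 + h$
$y{\left(v \right)} = - \frac{v}{4}$ ($y{\left(v \right)} = v \left(- \frac{1}{4}\right) = - \frac{v}{4}$)
$W{\left(K,f \right)} = - \frac{K \left(K + f\right)}{2}$ ($W{\left(K,f \right)} = - \frac{\left(K + K\right) \left(f + K\right)}{4} = - \frac{2 K \left(K + f\right)}{4} = - \frac{K \left(K + f\right)}{2}$)
$L{\left(C,u \right)} = - \frac{108}{u \left(4 + u\right)}$ ($L{\left(C,u \right)} = \frac{54}{\left(- \frac{1}{2}\right) u \left(u + \left(2 + 2\right)\right)} = \frac{54}{\left(- \frac{1}{2}\right) u \left(u + 4\right)} = \frac{54}{\left(- \frac{1}{2}\right) u \left(4 + u\right)} = 54 \left(- \frac{2}{u \left(4 + u\right)}\right) = - \frac{108}{u \left(4 + u\right)}$)
$L{\left(64,29 \right)} - -2402 = - \frac{108}{29 \left(4 + 29\right)} - -2402 = \left(-108\right) \frac{1}{29} \cdot \frac{1}{33} + 2402 = - \frac{36}{319} + 2402 = \frac{766202}{319}$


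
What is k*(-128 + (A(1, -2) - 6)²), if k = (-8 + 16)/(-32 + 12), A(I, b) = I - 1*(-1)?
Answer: 224/5 ≈ 44.800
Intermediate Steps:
A(I, b) = 1 + I (A(I, b) = I + 1 = 1 + I)
k = -⅖ (k = 8/(-20) = 8*(-1/20) = -⅖ ≈ -0.40000)
k*(-128 + (A(1, -2) - 6)²) = -2*(-128 + ((1 + 1) - 6)²)/5 = -2*(-128 + (2 - 6)²)/5 = -2*(-128 + (-4)²)/5 = -2*(-128 + 16)/5 = -⅖*(-112) = 224/5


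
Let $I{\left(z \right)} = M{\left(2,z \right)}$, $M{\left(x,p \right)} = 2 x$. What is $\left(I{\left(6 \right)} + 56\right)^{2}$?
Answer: $3600$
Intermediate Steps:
$I{\left(z \right)} = 4$ ($I{\left(z \right)} = 2 \cdot 2 = 4$)
$\left(I{\left(6 \right)} + 56\right)^{2} = \left(4 + 56\right)^{2} = 60^{2} = 3600$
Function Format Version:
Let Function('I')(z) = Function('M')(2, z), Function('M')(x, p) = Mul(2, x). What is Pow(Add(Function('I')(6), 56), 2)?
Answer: 3600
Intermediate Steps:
Function('I')(z) = 4 (Function('I')(z) = Mul(2, 2) = 4)
Pow(Add(Function('I')(6), 56), 2) = Pow(Add(4, 56), 2) = Pow(60, 2) = 3600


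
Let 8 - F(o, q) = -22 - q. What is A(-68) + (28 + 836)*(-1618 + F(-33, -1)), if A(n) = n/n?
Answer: -1372895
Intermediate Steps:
A(n) = 1
F(o, q) = 30 + q (F(o, q) = 8 - (-22 - q) = 8 + (22 + q) = 30 + q)
A(-68) + (28 + 836)*(-1618 + F(-33, -1)) = 1 + (28 + 836)*(-1618 + (30 - 1)) = 1 + 864*(-1618 + 29) = 1 + 864*(-1589) = 1 - 1372896 = -1372895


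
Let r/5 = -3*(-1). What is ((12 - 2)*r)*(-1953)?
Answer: -292950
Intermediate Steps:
r = 15 (r = 5*(-3*(-1)) = 5*3 = 15)
((12 - 2)*r)*(-1953) = ((12 - 2)*15)*(-1953) = (10*15)*(-1953) = 150*(-1953) = -292950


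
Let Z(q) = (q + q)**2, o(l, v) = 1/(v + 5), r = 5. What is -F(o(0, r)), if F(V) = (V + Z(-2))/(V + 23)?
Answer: -23/33 ≈ -0.69697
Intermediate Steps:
o(l, v) = 1/(5 + v)
Z(q) = 4*q**2 (Z(q) = (2*q)**2 = 4*q**2)
F(V) = (16 + V)/(23 + V) (F(V) = (V + 4*(-2)**2)/(V + 23) = (V + 4*4)/(23 + V) = (V + 16)/(23 + V) = (16 + V)/(23 + V))
-F(o(0, r)) = -(16 + 1/(5 + 5))/(23 + 1/(5 + 5)) = -(16 + 1/10)/(23 + 1/10) = -161/(231/10*10) = -10*161/(231*10) = -1*23/33 = -23/33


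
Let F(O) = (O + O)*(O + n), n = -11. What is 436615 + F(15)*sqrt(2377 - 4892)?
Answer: 436615 + 120*I*sqrt(2515) ≈ 4.3662e+5 + 6018.0*I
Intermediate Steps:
F(O) = 2*O*(-11 + O) (F(O) = (O + O)*(O - 11) = (2*O)*(-11 + O) = 2*O*(-11 + O))
436615 + F(15)*sqrt(2377 - 4892) = 436615 + (2*15*(-11 + 15))*sqrt(2377 - 4892) = 436615 + (2*15*4)*sqrt(-2515) = 436615 + 120*(I*sqrt(2515)) = 436615 + 120*I*sqrt(2515)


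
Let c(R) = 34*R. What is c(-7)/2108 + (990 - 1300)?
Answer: -19227/62 ≈ -310.11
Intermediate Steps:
c(-7)/2108 + (990 - 1300) = (34*(-7))/2108 + (990 - 1300) = -238*1/2108 - 310 = -7/62 - 310 = -19227/62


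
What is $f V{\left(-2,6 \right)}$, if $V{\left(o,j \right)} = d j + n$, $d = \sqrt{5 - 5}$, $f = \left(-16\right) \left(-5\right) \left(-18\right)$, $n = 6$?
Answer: $-8640$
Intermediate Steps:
$f = -1440$ ($f = 80 \left(-18\right) = -1440$)
$d = 0$ ($d = \sqrt{0} = 0$)
$V{\left(o,j \right)} = 6$ ($V{\left(o,j \right)} = 0 j + 6 = 0 + 6 = 6$)
$f V{\left(-2,6 \right)} = \left(-1440\right) 6 = -8640$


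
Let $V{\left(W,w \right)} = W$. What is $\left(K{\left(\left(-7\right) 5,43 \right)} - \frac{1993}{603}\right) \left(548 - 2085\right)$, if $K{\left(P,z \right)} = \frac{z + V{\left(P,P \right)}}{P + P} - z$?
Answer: $\frac{1505771234}{21105} \approx 71347.0$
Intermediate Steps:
$K{\left(P,z \right)} = - z + \frac{P + z}{2 P}$ ($K{\left(P,z \right)} = \frac{z + P}{P + P} - z = \frac{P + z}{2 P} - z = - z + \frac{P + z}{2 P}$)
$\left(K{\left(\left(-7\right) 5,43 \right)} - \frac{1993}{603}\right) \left(548 - 2085\right) = \left(\left(\frac{1}{2} - 43 + \frac{1}{2} \cdot 43 \frac{1}{\left(-7\right) 5}\right) - \frac{1993}{603}\right) \left(548 - 2085\right) = \left(\left(\frac{1}{2} - 43 + \frac{1}{2} \cdot 43 \frac{1}{-35}\right) - \frac{1993}{603}\right) \left(-1537\right) = \left(\left(\frac{1}{2} - 43 + \frac{1}{2} \cdot 43 \left(- \frac{1}{35}\right)\right) - \frac{1993}{603}\right) \left(-1537\right) = \left(\left(\frac{1}{2} - 43 - \frac{43}{70}\right) - \frac{1993}{603}\right) \left(-1537\right) = \left(- \frac{1509}{35} - \frac{1993}{603}\right) \left(-1537\right) = \left(- \frac{979682}{21105}\right) \left(-1537\right) = \frac{1505771234}{21105}$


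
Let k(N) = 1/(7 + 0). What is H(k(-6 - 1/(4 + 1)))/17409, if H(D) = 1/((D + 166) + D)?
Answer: 1/2894868 ≈ 3.4544e-7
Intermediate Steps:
k(N) = 1/7
H(D) = 1/(166 + 2*D) (H(D) = 1/((166 + D) + D) = 1/(166 + 2*D))
H(k(-6 - 1/(4 + 1)))/17409 = (1/(2*(83 + 1/7)))/17409 = (1/(2*(582/7)))*(1/17409) = ((1/2)*(7/582))*(1/17409) = (7/1164)*(1/17409) = 1/2894868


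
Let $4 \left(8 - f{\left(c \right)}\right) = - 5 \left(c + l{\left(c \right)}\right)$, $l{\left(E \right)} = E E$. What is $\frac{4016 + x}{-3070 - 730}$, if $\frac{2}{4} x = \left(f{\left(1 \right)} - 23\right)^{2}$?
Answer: $- \frac{8657}{7600} \approx -1.1391$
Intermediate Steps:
$l{\left(E \right)} = E^{2}$
$f{\left(c \right)} = 8 + \frac{5 c}{4} + \frac{5 c^{2}}{4}$ ($f{\left(c \right)} = 8 - \frac{\left(-5\right) \left(c + c^{2}\right)}{4} = 8 - \frac{- 5 c - 5 c^{2}}{4} = 8 + \left(\frac{5 c}{4} + \frac{5 c^{2}}{4}\right) = 8 + \frac{5 c}{4} + \frac{5 c^{2}}{4}$)
$x = \frac{625}{2}$ ($x = 2 \left(\left(8 + \frac{5}{4} \cdot 1 + \frac{5 \cdot 1^{2}}{4}\right) - 23\right)^{2} = 2 \left(\left(8 + \frac{5}{4} + \frac{5}{4} \cdot 1\right) - 23\right)^{2} = 2 \left(\left(8 + \frac{5}{4} + \frac{5}{4}\right) - 23\right)^{2} = 2 \left(\frac{21}{2} - 23\right)^{2} = 2 \left(- \frac{25}{2}\right)^{2} = 2 \cdot \frac{625}{4} = \frac{625}{2} \approx 312.5$)
$\frac{4016 + x}{-3070 - 730} = \frac{4016 + \frac{625}{2}}{-3070 - 730} = \frac{8657}{2 \left(-3800\right)} = \frac{8657}{2} \left(- \frac{1}{3800}\right) = - \frac{8657}{7600}$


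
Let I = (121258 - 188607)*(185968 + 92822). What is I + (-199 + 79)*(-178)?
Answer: -18776206350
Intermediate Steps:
I = -18776227710 (I = -67349*278790 = -18776227710)
I + (-199 + 79)*(-178) = -18776227710 + (-199 + 79)*(-178) = -18776227710 - 120*(-178) = -18776227710 + 21360 = -18776206350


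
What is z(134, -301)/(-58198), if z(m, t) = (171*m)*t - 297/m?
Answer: 924213573/7798532 ≈ 118.51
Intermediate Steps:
z(m, t) = -297/m + 171*m*t (z(m, t) = 171*m*t - 297/m = -297/m + 171*m*t)
z(134, -301)/(-58198) = (-297/134 + 171*134*(-301))/(-58198) = (-297*1/134 - 6897114)*(-1/58198) = (-297/134 - 6897114)*(-1/58198) = -924213573/134*(-1/58198) = 924213573/7798532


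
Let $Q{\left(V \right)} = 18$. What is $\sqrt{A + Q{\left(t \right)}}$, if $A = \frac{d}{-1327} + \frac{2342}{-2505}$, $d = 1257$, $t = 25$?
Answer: $\frac{\sqrt{178099876768485}}{3324135} \approx 4.0147$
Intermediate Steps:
$A = - \frac{6256619}{3324135}$ ($A = \frac{1257}{-1327} + \frac{2342}{-2505} = 1257 \left(- \frac{1}{1327}\right) + 2342 \left(- \frac{1}{2505}\right) = - \frac{1257}{1327} - \frac{2342}{2505} = - \frac{6256619}{3324135} \approx -1.8822$)
$\sqrt{A + Q{\left(t \right)}} = \sqrt{- \frac{6256619}{3324135} + 18} = \sqrt{\frac{53577811}{3324135}} = \frac{\sqrt{178099876768485}}{3324135}$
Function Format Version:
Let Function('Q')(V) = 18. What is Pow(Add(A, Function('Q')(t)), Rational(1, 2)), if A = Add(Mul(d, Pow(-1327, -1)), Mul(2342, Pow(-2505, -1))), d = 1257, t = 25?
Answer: Mul(Rational(1, 3324135), Pow(178099876768485, Rational(1, 2))) ≈ 4.0147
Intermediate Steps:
A = Rational(-6256619, 3324135) (A = Add(Mul(1257, Pow(-1327, -1)), Mul(2342, Pow(-2505, -1))) = Add(Mul(1257, Rational(-1, 1327)), Mul(2342, Rational(-1, 2505))) = Add(Rational(-1257, 1327), Rational(-2342, 2505)) = Rational(-6256619, 3324135) ≈ -1.8822)
Pow(Add(A, Function('Q')(t)), Rational(1, 2)) = Pow(Add(Rational(-6256619, 3324135), 18), Rational(1, 2)) = Pow(Rational(53577811, 3324135), Rational(1, 2)) = Mul(Rational(1, 3324135), Pow(178099876768485, Rational(1, 2)))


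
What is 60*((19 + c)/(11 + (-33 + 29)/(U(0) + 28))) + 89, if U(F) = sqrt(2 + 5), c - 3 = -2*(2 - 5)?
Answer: 7440147/30523 - 2240*sqrt(7)/30523 ≈ 243.56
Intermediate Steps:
c = 9 (c = 3 - 2*(2 - 5) = 3 - 2*(-3) = 3 + 6 = 9)
U(F) = sqrt(7)
60*((19 + c)/(11 + (-33 + 29)/(U(0) + 28))) + 89 = 60*((19 + 9)/(11 + (-33 + 29)/(sqrt(7) + 28))) + 89 = 60*(28/(11 - 4/(28 + sqrt(7)))) + 89 = 1680/(11 - 4/(28 + sqrt(7))) + 89 = 89 + 1680/(11 - 4/(28 + sqrt(7)))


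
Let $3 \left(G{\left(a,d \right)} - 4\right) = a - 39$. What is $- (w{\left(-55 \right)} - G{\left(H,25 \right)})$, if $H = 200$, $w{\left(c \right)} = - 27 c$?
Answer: $- \frac{4282}{3} \approx -1427.3$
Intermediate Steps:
$G{\left(a,d \right)} = -9 + \frac{a}{3}$ ($G{\left(a,d \right)} = 4 + \frac{a - 39}{3} = 4 + \frac{-39 + a}{3} = 4 + \left(-13 + \frac{a}{3}\right) = -9 + \frac{a}{3}$)
$- (w{\left(-55 \right)} - G{\left(H,25 \right)}) = - (\left(-27\right) \left(-55\right) - \left(-9 + \frac{1}{3} \cdot 200\right)) = - (1485 - \left(-9 + \frac{200}{3}\right)) = - (1485 - \frac{173}{3}) = \left(-1\right) \frac{4282}{3} = - \frac{4282}{3}$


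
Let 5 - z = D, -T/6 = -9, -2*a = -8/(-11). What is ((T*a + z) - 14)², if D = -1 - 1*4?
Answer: 67600/121 ≈ 558.68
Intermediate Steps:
a = -4/11 (a = -(-4)/(-11) = -(-4)*(-1)/11 = -½*8/11 = -4/11 ≈ -0.36364)
T = 54 (T = -6*(-9) = 54)
D = -5 (D = -1 - 4 = -5)
z = 10 (z = 5 - 1*(-5) = 5 + 5 = 10)
((T*a + z) - 14)² = ((54*(-4/11) + 10) - 14)² = ((-216/11 + 10) - 14)² = (-106/11 - 14)² = (-260/11)² = 67600/121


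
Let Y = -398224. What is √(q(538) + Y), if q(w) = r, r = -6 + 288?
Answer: I*√397942 ≈ 630.83*I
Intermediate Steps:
r = 282
q(w) = 282
√(q(538) + Y) = √(282 - 398224) = √(-397942) = I*√397942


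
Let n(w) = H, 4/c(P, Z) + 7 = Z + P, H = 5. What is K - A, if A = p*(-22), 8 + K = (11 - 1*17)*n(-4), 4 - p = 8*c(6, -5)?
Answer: 502/3 ≈ 167.33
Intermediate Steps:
c(P, Z) = 4/(-7 + P + Z) (c(P, Z) = 4/(-7 + (Z + P)) = 4/(-7 + (P + Z)) = 4/(-7 + P + Z))
p = 28/3 (p = 4 - 8*4/(-7 + 6 - 5) = 4 - 8*4/(-6) = 4 - 8*4*(-⅙) = 4 - 8*(-2)/3 = 4 - 1*(-16/3) = 4 + 16/3 = 28/3 ≈ 9.3333)
n(w) = 5
K = -38 (K = -8 + (11 - 1*17)*5 = -8 + (11 - 17)*5 = -8 - 6*5 = -8 - 30 = -38)
A = -616/3 (A = (28/3)*(-22) = -616/3 ≈ -205.33)
K - A = -38 - 1*(-616/3) = -38 + 616/3 = 502/3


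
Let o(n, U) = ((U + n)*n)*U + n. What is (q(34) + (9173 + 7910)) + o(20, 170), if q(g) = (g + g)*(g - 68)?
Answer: 660791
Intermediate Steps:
o(n, U) = n + U*n*(U + n) (o(n, U) = (n*(U + n))*U + n = U*n*(U + n) + n = n + U*n*(U + n))
q(g) = 2*g*(-68 + g) (q(g) = (2*g)*(-68 + g) = 2*g*(-68 + g))
(q(34) + (9173 + 7910)) + o(20, 170) = (2*34*(-68 + 34) + (9173 + 7910)) + 20*(1 + 170² + 170*20) = (2*34*(-34) + 17083) + 20*(1 + 28900 + 3400) = (-2312 + 17083) + 20*32301 = 14771 + 646020 = 660791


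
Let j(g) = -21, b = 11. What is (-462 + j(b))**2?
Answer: 233289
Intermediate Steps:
(-462 + j(b))**2 = (-462 - 21)**2 = (-483)**2 = 233289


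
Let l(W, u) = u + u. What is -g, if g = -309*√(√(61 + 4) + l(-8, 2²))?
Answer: 309*√(8 + √65) ≈ 1238.4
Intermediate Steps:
l(W, u) = 2*u
g = -309*√(8 + √65) (g = -309*√(√(61 + 4) + 2*2²) = -309*√(√65 + 2*4) = -309*√(√65 + 8) = -309*√(8 + √65) ≈ -1238.4)
-g = -(-309)*√(8 + √65) = 309*√(8 + √65)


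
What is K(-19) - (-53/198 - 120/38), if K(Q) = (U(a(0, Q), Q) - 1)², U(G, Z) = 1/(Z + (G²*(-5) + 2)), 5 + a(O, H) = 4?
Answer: 373973/82764 ≈ 4.5185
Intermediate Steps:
a(O, H) = -1 (a(O, H) = -5 + 4 = -1)
U(G, Z) = 1/(2 + Z - 5*G²) (U(G, Z) = 1/(Z + (-5*G² + 2)) = 1/(Z + (2 - 5*G²)) = 1/(2 + Z - 5*G²))
K(Q) = (-1 + 1/(-3 + Q))² (K(Q) = (1/(2 + Q - 5*(-1)²) - 1)² = (1/(2 + Q - 5*1) - 1)² = (1/(2 + Q - 5) - 1)² = (1/(-3 + Q) - 1)² = (-1 + 1/(-3 + Q))²)
K(-19) - (-53/198 - 120/38) = (-4 - 19)²/(-3 - 19)² - (-53/198 - 120/38) = (-23)²/(-22)² - (-53*1/198 - 120*1/38) = 529*(1/484) - (-53/198 - 60/19) = 529/484 - 1*(-12887/3762) = 529/484 + 12887/3762 = 373973/82764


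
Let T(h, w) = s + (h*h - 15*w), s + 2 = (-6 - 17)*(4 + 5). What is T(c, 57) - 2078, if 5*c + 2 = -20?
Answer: -78066/25 ≈ -3122.6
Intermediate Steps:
s = -209 (s = -2 + (-6 - 17)*(4 + 5) = -2 - 23*9 = -2 - 207 = -209)
c = -22/5 (c = -2/5 + (1/5)*(-20) = -2/5 - 4 = -22/5 ≈ -4.4000)
T(h, w) = -209 + h**2 - 15*w (T(h, w) = -209 + (h*h - 15*w) = -209 + (h**2 - 15*w) = -209 + h**2 - 15*w)
T(c, 57) - 2078 = (-209 + (-22/5)**2 - 15*57) - 2078 = (-209 + 484/25 - 855) - 2078 = -26116/25 - 2078 = -78066/25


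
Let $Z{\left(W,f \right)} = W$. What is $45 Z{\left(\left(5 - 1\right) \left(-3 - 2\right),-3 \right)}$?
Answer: $-900$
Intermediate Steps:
$45 Z{\left(\left(5 - 1\right) \left(-3 - 2\right),-3 \right)} = 45 \left(5 - 1\right) \left(-3 - 2\right) = 45 \cdot 4 \left(-5\right) = 45 \left(-20\right) = -900$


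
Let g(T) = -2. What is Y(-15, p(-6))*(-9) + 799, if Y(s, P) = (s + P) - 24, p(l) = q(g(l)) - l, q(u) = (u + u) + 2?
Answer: 1114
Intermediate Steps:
q(u) = 2 + 2*u (q(u) = 2*u + 2 = 2 + 2*u)
p(l) = -2 - l (p(l) = (2 + 2*(-2)) - l = (2 - 4) - l = -2 - l)
Y(s, P) = -24 + P + s (Y(s, P) = (P + s) - 24 = -24 + P + s)
Y(-15, p(-6))*(-9) + 799 = (-24 + (-2 - 1*(-6)) - 15)*(-9) + 799 = (-24 + (-2 + 6) - 15)*(-9) + 799 = (-24 + 4 - 15)*(-9) + 799 = -35*(-9) + 799 = 315 + 799 = 1114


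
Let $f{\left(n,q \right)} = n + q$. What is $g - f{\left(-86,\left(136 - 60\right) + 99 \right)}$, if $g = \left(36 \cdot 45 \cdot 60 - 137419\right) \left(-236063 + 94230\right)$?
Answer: $5704381338$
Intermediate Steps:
$g = 5704381427$ ($g = \left(1620 \cdot 60 - 137419\right) \left(-141833\right) = \left(97200 - 137419\right) \left(-141833\right) = \left(-40219\right) \left(-141833\right) = 5704381427$)
$g - f{\left(-86,\left(136 - 60\right) + 99 \right)} = 5704381427 - \left(-86 + \left(\left(136 - 60\right) + 99\right)\right) = 5704381427 - \left(-86 + \left(76 + 99\right)\right) = 5704381427 - \left(-86 + 175\right) = 5704381427 - 89 = 5704381338$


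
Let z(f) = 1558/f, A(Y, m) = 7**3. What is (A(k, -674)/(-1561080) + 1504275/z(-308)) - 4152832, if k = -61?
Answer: -5411818637583437/1216081320 ≈ -4.4502e+6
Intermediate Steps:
A(Y, m) = 343
(A(k, -674)/(-1561080) + 1504275/z(-308)) - 4152832 = (343/(-1561080) + 1504275/((1558/(-308)))) - 4152832 = (343*(-1/1561080) + 1504275/((1558*(-1/308)))) - 4152832 = (-343/1561080 + 1504275/(-779/154)) - 4152832 = (-343/1561080 + 1504275*(-154/779)) - 4152832 = (-343/1561080 - 231658350/779) - 4152832 = -361637217285197/1216081320 - 4152832 = -5411818637583437/1216081320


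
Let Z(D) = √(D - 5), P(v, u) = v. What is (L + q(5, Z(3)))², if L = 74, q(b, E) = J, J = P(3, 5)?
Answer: 5929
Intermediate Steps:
J = 3
Z(D) = √(-5 + D)
q(b, E) = 3
(L + q(5, Z(3)))² = (74 + 3)² = 77² = 5929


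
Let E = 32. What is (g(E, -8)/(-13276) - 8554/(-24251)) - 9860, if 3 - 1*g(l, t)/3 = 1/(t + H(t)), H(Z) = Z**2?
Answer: -177765029983287/18029551456 ≈ -9859.6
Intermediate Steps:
g(l, t) = 9 - 3/(t + t**2)
(g(E, -8)/(-13276) - 8554/(-24251)) - 9860 = ((3*(-1 + 3*(-8) + 3*(-8)**2)/(-8*(1 - 8)))/(-13276) - 8554/(-24251)) - 9860 = ((3*(-1/8)*(-1 - 24 + 3*64)/(-7))*(-1/13276) - 8554*(-1/24251)) - 9860 = ((3*(-1/8)*(-1/7)*(-1 - 24 + 192))*(-1/13276) + 8554/24251) - 9860 = ((3*(-1/8)*(-1/7)*167)*(-1/13276) + 8554/24251) - 9860 = ((501/56)*(-1/13276) + 8554/24251) - 9860 = (-501/743456 + 8554/24251) - 9860 = 6347372873/18029551456 - 9860 = -177765029983287/18029551456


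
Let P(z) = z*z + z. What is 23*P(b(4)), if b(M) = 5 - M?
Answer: 46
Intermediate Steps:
P(z) = z + z² (P(z) = z² + z = z + z²)
23*P(b(4)) = 23*((5 - 1*4)*(1 + (5 - 1*4))) = 23*((5 - 4)*(1 + (5 - 4))) = 23*(1*(1 + 1)) = 23*(1*2) = 23*2 = 46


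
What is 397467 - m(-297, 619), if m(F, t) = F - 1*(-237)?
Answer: 397527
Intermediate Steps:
m(F, t) = 237 + F (m(F, t) = F + 237 = 237 + F)
397467 - m(-297, 619) = 397467 - (237 - 297) = 397467 - 1*(-60) = 397467 + 60 = 397527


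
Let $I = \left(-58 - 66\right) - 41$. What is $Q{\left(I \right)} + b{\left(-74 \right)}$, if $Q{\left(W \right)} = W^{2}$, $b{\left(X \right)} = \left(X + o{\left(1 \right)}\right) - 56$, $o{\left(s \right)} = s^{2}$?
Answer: $27096$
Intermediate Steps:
$I = -165$ ($I = -124 - 41 = -165$)
$b{\left(X \right)} = -55 + X$ ($b{\left(X \right)} = \left(X + 1^{2}\right) - 56 = \left(X + 1\right) - 56 = \left(1 + X\right) - 56 = -55 + X$)
$Q{\left(I \right)} + b{\left(-74 \right)} = \left(-165\right)^{2} - 129 = 27225 - 129 = 27096$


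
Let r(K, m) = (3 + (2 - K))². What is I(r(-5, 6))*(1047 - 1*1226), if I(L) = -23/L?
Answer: 4117/100 ≈ 41.170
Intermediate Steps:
r(K, m) = (5 - K)²
I(r(-5, 6))*(1047 - 1*1226) = (-23/(-5 - 5)²)*(1047 - 1*1226) = (-23/((-10)²))*(1047 - 1226) = -23/100*(-179) = 4117/100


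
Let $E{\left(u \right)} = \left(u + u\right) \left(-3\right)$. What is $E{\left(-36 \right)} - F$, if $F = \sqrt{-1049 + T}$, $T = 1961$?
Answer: $216 - 4 \sqrt{57} \approx 185.8$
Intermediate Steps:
$E{\left(u \right)} = - 6 u$ ($E{\left(u \right)} = 2 u \left(-3\right) = - 6 u$)
$F = 4 \sqrt{57}$ ($F = \sqrt{-1049 + 1961} = \sqrt{912} = 4 \sqrt{57} \approx 30.199$)
$E{\left(-36 \right)} - F = \left(-6\right) \left(-36\right) - 4 \sqrt{57} = 216 - 4 \sqrt{57}$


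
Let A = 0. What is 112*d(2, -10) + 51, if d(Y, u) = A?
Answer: 51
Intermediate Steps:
d(Y, u) = 0
112*d(2, -10) + 51 = 112*0 + 51 = 0 + 51 = 51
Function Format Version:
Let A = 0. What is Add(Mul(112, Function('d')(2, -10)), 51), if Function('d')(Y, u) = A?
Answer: 51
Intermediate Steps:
Function('d')(Y, u) = 0
Add(Mul(112, Function('d')(2, -10)), 51) = Add(Mul(112, 0), 51) = Add(0, 51) = 51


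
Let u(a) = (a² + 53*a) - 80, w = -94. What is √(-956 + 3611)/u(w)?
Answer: √295/1258 ≈ 0.013653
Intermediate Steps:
u(a) = -80 + a² + 53*a
√(-956 + 3611)/u(w) = √(-956 + 3611)/(-80 + (-94)² + 53*(-94)) = √2655/(-80 + 8836 - 4982) = (3*√295)/3774 = (3*√295)*(1/3774) = √295/1258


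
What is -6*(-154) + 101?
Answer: 1025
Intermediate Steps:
-6*(-154) + 101 = 924 + 101 = 1025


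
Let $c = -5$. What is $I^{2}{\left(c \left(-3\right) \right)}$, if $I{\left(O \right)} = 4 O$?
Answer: $3600$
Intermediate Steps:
$I^{2}{\left(c \left(-3\right) \right)} = \left(4 \left(\left(-5\right) \left(-3\right)\right)\right)^{2} = \left(4 \cdot 15\right)^{2} = 60^{2} = 3600$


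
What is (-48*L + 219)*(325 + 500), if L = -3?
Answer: 299475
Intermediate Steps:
(-48*L + 219)*(325 + 500) = (-48*(-3) + 219)*(325 + 500) = (144 + 219)*825 = 363*825 = 299475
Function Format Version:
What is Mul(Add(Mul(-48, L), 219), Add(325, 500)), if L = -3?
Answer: 299475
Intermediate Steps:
Mul(Add(Mul(-48, L), 219), Add(325, 500)) = Mul(Add(Mul(-48, -3), 219), Add(325, 500)) = Mul(Add(144, 219), 825) = Mul(363, 825) = 299475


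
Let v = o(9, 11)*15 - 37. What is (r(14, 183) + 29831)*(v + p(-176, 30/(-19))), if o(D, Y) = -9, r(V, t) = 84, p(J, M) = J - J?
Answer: -5145380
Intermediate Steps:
p(J, M) = 0
v = -172 (v = -9*15 - 37 = -135 - 37 = -172)
(r(14, 183) + 29831)*(v + p(-176, 30/(-19))) = (84 + 29831)*(-172 + 0) = 29915*(-172) = -5145380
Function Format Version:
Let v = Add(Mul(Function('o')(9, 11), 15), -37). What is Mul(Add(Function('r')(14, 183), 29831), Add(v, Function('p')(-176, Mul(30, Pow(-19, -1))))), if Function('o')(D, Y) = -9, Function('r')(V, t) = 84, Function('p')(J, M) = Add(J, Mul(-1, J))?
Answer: -5145380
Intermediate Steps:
Function('p')(J, M) = 0
v = -172 (v = Add(Mul(-9, 15), -37) = Add(-135, -37) = -172)
Mul(Add(Function('r')(14, 183), 29831), Add(v, Function('p')(-176, Mul(30, Pow(-19, -1))))) = Mul(Add(84, 29831), Add(-172, 0)) = Mul(29915, -172) = -5145380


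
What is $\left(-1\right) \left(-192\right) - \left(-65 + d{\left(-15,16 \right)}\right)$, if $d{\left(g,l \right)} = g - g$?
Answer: $257$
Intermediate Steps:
$d{\left(g,l \right)} = 0$
$\left(-1\right) \left(-192\right) - \left(-65 + d{\left(-15,16 \right)}\right) = \left(-1\right) \left(-192\right) + \left(65 - 0\right) = 192 + \left(65 + 0\right) = 192 + 65 = 257$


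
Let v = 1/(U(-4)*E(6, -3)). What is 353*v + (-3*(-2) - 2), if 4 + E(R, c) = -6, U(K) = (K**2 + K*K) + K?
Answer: 767/280 ≈ 2.7393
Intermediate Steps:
U(K) = K + 2*K**2 (U(K) = (K**2 + K**2) + K = 2*K**2 + K = K + 2*K**2)
E(R, c) = -10 (E(R, c) = -4 - 6 = -10)
v = -1/280 (v = 1/(-4*(1 + 2*(-4))*(-10)) = 1/(-4*(1 - 8)*(-10)) = 1/(-4*(-7)*(-10)) = 1/(28*(-10)) = 1/(-280) = -1/280 ≈ -0.0035714)
353*v + (-3*(-2) - 2) = 353*(-1/280) + (-3*(-2) - 2) = -353/280 + (6 - 2) = -353/280 + 4 = 767/280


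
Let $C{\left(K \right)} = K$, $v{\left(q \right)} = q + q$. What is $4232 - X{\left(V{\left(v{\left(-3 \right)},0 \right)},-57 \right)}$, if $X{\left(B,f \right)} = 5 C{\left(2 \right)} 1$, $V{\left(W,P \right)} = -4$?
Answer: $4222$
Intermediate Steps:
$v{\left(q \right)} = 2 q$
$X{\left(B,f \right)} = 10$ ($X{\left(B,f \right)} = 5 \cdot 2 \cdot 1 = 10 \cdot 1 = 10$)
$4232 - X{\left(V{\left(v{\left(-3 \right)},0 \right)},-57 \right)} = 4232 - 10 = 4222$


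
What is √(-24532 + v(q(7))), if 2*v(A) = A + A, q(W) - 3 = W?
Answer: I*√24522 ≈ 156.59*I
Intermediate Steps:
q(W) = 3 + W
v(A) = A (v(A) = (A + A)/2 = (2*A)/2 = A)
√(-24532 + v(q(7))) = √(-24532 + (3 + 7)) = √(-24532 + 10) = √(-24522) = I*√24522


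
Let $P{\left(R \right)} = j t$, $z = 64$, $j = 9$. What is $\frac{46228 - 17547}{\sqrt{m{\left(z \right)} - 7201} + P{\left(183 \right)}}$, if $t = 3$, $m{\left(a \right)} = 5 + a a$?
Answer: $\frac{774387}{3829} - \frac{286810 i \sqrt{31}}{3829} \approx 202.24 - 417.05 i$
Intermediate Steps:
$m{\left(a \right)} = 5 + a^{2}$
$P{\left(R \right)} = 27$ ($P{\left(R \right)} = 9 \cdot 3 = 27$)
$\frac{46228 - 17547}{\sqrt{m{\left(z \right)} - 7201} + P{\left(183 \right)}} = \frac{46228 - 17547}{\sqrt{\left(5 + 64^{2}\right) - 7201} + 27} = \frac{28681}{\sqrt{\left(5 + 4096\right) - 7201} + 27} = \frac{28681}{\sqrt{4101 - 7201} + 27} = \frac{28681}{\sqrt{-3100} + 27} = \frac{28681}{10 i \sqrt{31} + 27} = \frac{28681}{27 + 10 i \sqrt{31}}$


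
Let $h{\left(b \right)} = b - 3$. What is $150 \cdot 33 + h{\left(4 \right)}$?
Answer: $4951$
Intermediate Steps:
$h{\left(b \right)} = -3 + b$ ($h{\left(b \right)} = b - 3 = -3 + b$)
$150 \cdot 33 + h{\left(4 \right)} = 150 \cdot 33 + \left(-3 + 4\right) = 4950 + 1 = 4951$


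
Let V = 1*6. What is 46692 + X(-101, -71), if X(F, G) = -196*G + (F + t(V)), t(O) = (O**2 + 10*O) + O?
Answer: 60609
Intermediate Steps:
V = 6
t(O) = O**2 + 11*O
X(F, G) = 102 + F - 196*G (X(F, G) = -196*G + (F + 6*(11 + 6)) = -196*G + (F + 6*17) = -196*G + (F + 102) = -196*G + (102 + F) = 102 + F - 196*G)
46692 + X(-101, -71) = 46692 + (102 - 101 - 196*(-71)) = 46692 + (102 - 101 + 13916) = 46692 + 13917 = 60609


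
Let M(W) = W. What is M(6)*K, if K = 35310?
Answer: 211860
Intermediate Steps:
M(6)*K = 6*35310 = 211860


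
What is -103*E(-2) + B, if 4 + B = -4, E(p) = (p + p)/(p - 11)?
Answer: -516/13 ≈ -39.692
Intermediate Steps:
E(p) = 2*p/(-11 + p) (E(p) = (2*p)/(-11 + p) = 2*p/(-11 + p))
B = -8 (B = -4 - 4 = -8)
-103*E(-2) + B = -206*(-2)/(-11 - 2) - 8 = -206*(-2)/(-13) - 8 = -206*(-2)*(-1)/13 - 8 = -103*4/13 - 8 = -412/13 - 8 = -516/13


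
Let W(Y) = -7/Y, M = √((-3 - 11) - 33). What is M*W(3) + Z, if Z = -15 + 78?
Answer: 63 - 7*I*√47/3 ≈ 63.0 - 15.997*I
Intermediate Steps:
Z = 63
M = I*√47 (M = √(-14 - 33) = √(-47) = I*√47 ≈ 6.8557*I)
M*W(3) + Z = (I*√47)*(-7/3) + 63 = -7*I*√47/3 + 63 = 63 - 7*I*√47/3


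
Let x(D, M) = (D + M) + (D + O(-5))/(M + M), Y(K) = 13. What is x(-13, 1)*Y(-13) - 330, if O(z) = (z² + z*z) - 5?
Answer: -278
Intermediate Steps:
O(z) = -5 + 2*z² (O(z) = (z² + z²) - 5 = 2*z² - 5 = -5 + 2*z²)
x(D, M) = D + M + (45 + D)/(2*M) (x(D, M) = (D + M) + (D + (-5 + 2*(-5)²))/(M + M) = (D + M) + (D + (-5 + 2*25))/((2*M)) = (D + M) + (D + (-5 + 50))*(1/(2*M)) = (D + M) + (D + 45)*(1/(2*M)) = (D + M) + (45 + D)*(1/(2*M)) = (D + M) + (45 + D)/(2*M) = D + M + (45 + D)/(2*M))
x(-13, 1)*Y(-13) - 330 = ((½)*(45 - 13 + 2*1*(-13 + 1))/1)*13 - 330 = ((½)*1*(45 - 13 + 2*1*(-12)))*13 - 330 = ((½)*1*(45 - 13 - 24))*13 - 330 = ((½)*1*8)*13 - 330 = 4*13 - 330 = 52 - 330 = -278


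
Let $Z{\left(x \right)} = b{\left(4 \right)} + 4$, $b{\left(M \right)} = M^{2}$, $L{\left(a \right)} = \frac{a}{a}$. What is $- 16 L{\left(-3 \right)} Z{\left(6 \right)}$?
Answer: $-320$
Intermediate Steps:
$L{\left(a \right)} = 1$
$Z{\left(x \right)} = 20$ ($Z{\left(x \right)} = 4^{2} + 4 = 16 + 4 = 20$)
$- 16 L{\left(-3 \right)} Z{\left(6 \right)} = \left(-16\right) 1 \cdot 20 = \left(-16\right) 20 = -320$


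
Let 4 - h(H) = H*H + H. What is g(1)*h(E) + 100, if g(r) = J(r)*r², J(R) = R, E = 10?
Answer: -6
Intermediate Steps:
h(H) = 4 - H - H² (h(H) = 4 - (H*H + H) = 4 - (H² + H) = 4 - (H + H²) = 4 + (-H - H²) = 4 - H - H²)
g(r) = r³ (g(r) = r*r² = r³)
g(1)*h(E) + 100 = 1³*(4 - 1*10 - 1*10²) + 100 = 1*(4 - 10 - 1*100) + 100 = 1*(4 - 10 - 100) + 100 = 1*(-106) + 100 = -106 + 100 = -6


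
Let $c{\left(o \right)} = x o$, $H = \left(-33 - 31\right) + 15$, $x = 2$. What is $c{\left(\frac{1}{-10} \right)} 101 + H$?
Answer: $- \frac{346}{5} \approx -69.2$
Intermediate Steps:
$H = -49$ ($H = -64 + 15 = -49$)
$c{\left(o \right)} = 2 o$
$c{\left(\frac{1}{-10} \right)} 101 + H = \frac{2}{-10} \cdot 101 - 49 = 2 \left(- \frac{1}{10}\right) 101 - 49 = \left(- \frac{1}{5}\right) 101 - 49 = - \frac{101}{5} - 49 = - \frac{346}{5}$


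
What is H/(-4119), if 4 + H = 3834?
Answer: -3830/4119 ≈ -0.92984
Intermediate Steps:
H = 3830 (H = -4 + 3834 = 3830)
H/(-4119) = 3830/(-4119) = 3830*(-1/4119) = -3830/4119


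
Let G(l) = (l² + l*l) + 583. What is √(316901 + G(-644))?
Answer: 2*√286739 ≈ 1071.0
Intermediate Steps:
G(l) = 583 + 2*l² (G(l) = (l² + l²) + 583 = 2*l² + 583 = 583 + 2*l²)
√(316901 + G(-644)) = √(316901 + (583 + 2*(-644)²)) = √(316901 + (583 + 2*414736)) = √(316901 + (583 + 829472)) = √(316901 + 830055) = √1146956 = 2*√286739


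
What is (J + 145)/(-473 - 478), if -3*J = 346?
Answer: -89/2853 ≈ -0.031195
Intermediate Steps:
J = -346/3 (J = -1/3*346 = -346/3 ≈ -115.33)
(J + 145)/(-473 - 478) = (-346/3 + 145)/(-473 - 478) = (89/3)/(-951) = (89/3)*(-1/951) = -89/2853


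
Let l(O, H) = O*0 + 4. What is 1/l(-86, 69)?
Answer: 1/4 ≈ 0.25000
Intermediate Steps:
l(O, H) = 4 (l(O, H) = 0 + 4 = 4)
1/l(-86, 69) = 1/4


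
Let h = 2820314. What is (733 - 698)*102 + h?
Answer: 2823884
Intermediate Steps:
(733 - 698)*102 + h = (733 - 698)*102 + 2820314 = 35*102 + 2820314 = 3570 + 2820314 = 2823884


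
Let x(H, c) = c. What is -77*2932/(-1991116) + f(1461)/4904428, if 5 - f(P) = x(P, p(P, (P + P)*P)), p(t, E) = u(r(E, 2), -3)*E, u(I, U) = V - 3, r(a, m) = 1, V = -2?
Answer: 10902010598233/2441321265412 ≈ 4.4656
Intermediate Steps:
u(I, U) = -5 (u(I, U) = -2 - 3 = -5)
p(t, E) = -5*E
f(P) = 5 + 10*P² (f(P) = 5 - (-5)*(P + P)*P = 5 - (-5)*(2*P)*P = 5 - (-5)*2*P² = 5 - (-10)*P² = 5 + 10*P²)
-77*2932/(-1991116) + f(1461)/4904428 = -77*2932/(-1991116) + (5 + 10*1461²)/4904428 = -225764*(-1/1991116) + (5 + 10*2134521)*(1/4904428) = 56441/497779 + (5 + 21345210)*(1/4904428) = 56441/497779 + 21345215*(1/4904428) = 56441/497779 + 21345215/4904428 = 10902010598233/2441321265412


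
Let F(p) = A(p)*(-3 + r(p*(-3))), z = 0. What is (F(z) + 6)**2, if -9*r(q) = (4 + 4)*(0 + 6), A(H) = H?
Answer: 36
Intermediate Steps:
r(q) = -16/3 (r(q) = -(4 + 4)*(0 + 6)/9 = -8*6/9 = -1/9*48 = -16/3)
F(p) = -25*p/3 (F(p) = p*(-3 - 16/3) = p*(-25/3) = -25*p/3)
(F(z) + 6)**2 = (-25/3*0 + 6)**2 = (0 + 6)**2 = 6**2 = 36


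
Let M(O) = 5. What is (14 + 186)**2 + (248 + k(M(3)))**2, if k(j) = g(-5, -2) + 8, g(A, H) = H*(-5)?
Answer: 110756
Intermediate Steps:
g(A, H) = -5*H
k(j) = 18 (k(j) = -5*(-2) + 8 = 10 + 8 = 18)
(14 + 186)**2 + (248 + k(M(3)))**2 = (14 + 186)**2 + (248 + 18)**2 = 200**2 + 266**2 = 40000 + 70756 = 110756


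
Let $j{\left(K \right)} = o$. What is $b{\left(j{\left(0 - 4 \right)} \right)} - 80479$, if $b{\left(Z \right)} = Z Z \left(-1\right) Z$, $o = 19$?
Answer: $-87338$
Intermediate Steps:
$j{\left(K \right)} = 19$
$b{\left(Z \right)} = - Z^{3}$ ($b{\left(Z \right)} = Z^{2} \left(-1\right) Z = - Z^{2} Z = - Z^{3}$)
$b{\left(j{\left(0 - 4 \right)} \right)} - 80479 = - 19^{3} - 80479 = \left(-1\right) 6859 - 80479 = -6859 - 80479 = -87338$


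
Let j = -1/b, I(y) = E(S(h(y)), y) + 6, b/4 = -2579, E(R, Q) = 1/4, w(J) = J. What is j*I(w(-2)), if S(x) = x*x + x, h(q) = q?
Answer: 25/41264 ≈ 0.00060586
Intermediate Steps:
S(x) = x + x**2 (S(x) = x**2 + x = x + x**2)
E(R, Q) = 1/4
b = -10316 (b = 4*(-2579) = -10316)
I(y) = 25/4 (I(y) = 1/4 + 6 = 25/4)
j = 1/10316 (j = -1/(-10316) = -1*(-1/10316) = 1/10316 ≈ 9.6937e-5)
j*I(w(-2)) = (1/10316)*(25/4) = 25/41264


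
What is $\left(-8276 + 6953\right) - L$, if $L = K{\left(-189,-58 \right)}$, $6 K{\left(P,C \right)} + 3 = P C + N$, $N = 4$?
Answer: $- \frac{18901}{6} \approx -3150.2$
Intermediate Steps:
$K{\left(P,C \right)} = \frac{1}{6} + \frac{C P}{6}$ ($K{\left(P,C \right)} = - \frac{1}{2} + \frac{P C + 4}{6} = - \frac{1}{2} + \frac{C P + 4}{6} = - \frac{1}{2} + \frac{4 + C P}{6} = - \frac{1}{2} + \left(\frac{2}{3} + \frac{C P}{6}\right) = \frac{1}{6} + \frac{C P}{6}$)
$L = \frac{10963}{6}$ ($L = \frac{1}{6} + \frac{1}{6} \left(-58\right) \left(-189\right) = \frac{1}{6} + 1827 = \frac{10963}{6} \approx 1827.2$)
$\left(-8276 + 6953\right) - L = \left(-8276 + 6953\right) - \frac{10963}{6} = -1323 - \frac{10963}{6} = - \frac{18901}{6}$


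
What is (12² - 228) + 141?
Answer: 57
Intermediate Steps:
(12² - 228) + 141 = (144 - 228) + 141 = -84 + 141 = 57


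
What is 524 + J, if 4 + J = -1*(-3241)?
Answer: 3761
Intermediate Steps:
J = 3237 (J = -4 - 1*(-3241) = -4 + 3241 = 3237)
524 + J = 524 + 3237 = 3761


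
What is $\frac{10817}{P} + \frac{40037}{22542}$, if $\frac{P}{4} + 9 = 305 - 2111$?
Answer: $\frac{2601767}{9091940} \approx 0.28616$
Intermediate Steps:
$P = -7260$ ($P = -36 + 4 \left(305 - 2111\right) = -36 + 4 \left(-1806\right) = -36 - 7224 = -7260$)
$\frac{10817}{P} + \frac{40037}{22542} = \frac{10817}{-7260} + \frac{40037}{22542} = 10817 \left(- \frac{1}{7260}\right) + 40037 \cdot \frac{1}{22542} = - \frac{10817}{7260} + \frac{40037}{22542} = \frac{2601767}{9091940}$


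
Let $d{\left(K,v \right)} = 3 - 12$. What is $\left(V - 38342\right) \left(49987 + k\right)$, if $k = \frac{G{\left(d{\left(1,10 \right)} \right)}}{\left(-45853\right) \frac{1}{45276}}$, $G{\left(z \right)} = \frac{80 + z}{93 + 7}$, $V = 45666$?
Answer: $\frac{419669185178824}{1146325} \approx 3.661 \cdot 10^{8}$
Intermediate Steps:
$d{\left(K,v \right)} = -9$ ($d{\left(K,v \right)} = 3 - 12 = -9$)
$G{\left(z \right)} = \frac{4}{5} + \frac{z}{100}$ ($G{\left(z \right)} = \frac{80 + z}{100} = \left(80 + z\right) \frac{1}{100} = \frac{4}{5} + \frac{z}{100}$)
$k = - \frac{803649}{1146325}$ ($k = \frac{\frac{4}{5} + \frac{1}{100} \left(-9\right)}{\left(-45853\right) \frac{1}{45276}} = \frac{\frac{4}{5} - \frac{9}{100}}{\left(-45853\right) \frac{1}{45276}} = \frac{71}{100 \left(- \frac{45853}{45276}\right)} = \frac{71}{100} \left(- \frac{45276}{45853}\right) = - \frac{803649}{1146325} \approx -0.70107$)
$\left(V - 38342\right) \left(49987 + k\right) = \left(45666 - 38342\right) \left(49987 - \frac{803649}{1146325}\right) = 7324 \cdot \frac{57300544126}{1146325} = \frac{419669185178824}{1146325}$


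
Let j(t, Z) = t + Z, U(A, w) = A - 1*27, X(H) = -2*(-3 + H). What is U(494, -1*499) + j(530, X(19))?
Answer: 965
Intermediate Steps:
X(H) = 6 - 2*H
U(A, w) = -27 + A (U(A, w) = A - 27 = -27 + A)
j(t, Z) = Z + t
U(494, -1*499) + j(530, X(19)) = (-27 + 494) + ((6 - 2*19) + 530) = 467 + ((6 - 38) + 530) = 467 + (-32 + 530) = 467 + 498 = 965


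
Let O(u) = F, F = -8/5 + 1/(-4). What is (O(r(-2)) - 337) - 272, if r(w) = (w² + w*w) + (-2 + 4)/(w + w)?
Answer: -12217/20 ≈ -610.85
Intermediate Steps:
F = -37/20 (F = -8*⅕ + 1*(-¼) = -8/5 - ¼ = -37/20 ≈ -1.8500)
r(w) = 1/w + 2*w² (r(w) = (w² + w²) + 2/((2*w)) = 2*w² + 2*(1/(2*w)) = 2*w² + 1/w = 1/w + 2*w²)
O(u) = -37/20
(O(r(-2)) - 337) - 272 = (-37/20 - 337) - 272 = -6777/20 - 272 = -12217/20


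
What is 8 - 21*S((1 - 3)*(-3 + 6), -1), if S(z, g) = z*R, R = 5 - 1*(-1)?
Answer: 764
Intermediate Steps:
R = 6 (R = 5 + 1 = 6)
S(z, g) = 6*z (S(z, g) = z*6 = 6*z)
8 - 21*S((1 - 3)*(-3 + 6), -1) = 8 - 126*(1 - 3)*(-3 + 6) = 8 - 126*(-2*3) = 8 - 126*(-6) = 8 - 21*(-36) = 8 + 756 = 764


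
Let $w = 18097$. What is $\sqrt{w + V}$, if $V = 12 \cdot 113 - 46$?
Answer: $\sqrt{19407} \approx 139.31$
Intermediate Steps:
$V = 1310$ ($V = 1356 - 46 = 1310$)
$\sqrt{w + V} = \sqrt{18097 + 1310} = \sqrt{19407}$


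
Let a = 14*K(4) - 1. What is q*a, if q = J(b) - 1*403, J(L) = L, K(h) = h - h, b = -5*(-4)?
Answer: 383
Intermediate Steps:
b = 20
K(h) = 0
a = -1 (a = 14*0 - 1 = 0 - 1 = -1)
q = -383 (q = 20 - 1*403 = 20 - 403 = -383)
q*a = -383*(-1) = 383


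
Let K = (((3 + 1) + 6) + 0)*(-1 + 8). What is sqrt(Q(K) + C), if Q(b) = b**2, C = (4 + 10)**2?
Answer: 14*sqrt(26) ≈ 71.386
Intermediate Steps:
C = 196 (C = 14**2 = 196)
K = 70 (K = ((4 + 6) + 0)*7 = (10 + 0)*7 = 10*7 = 70)
sqrt(Q(K) + C) = sqrt(70**2 + 196) = sqrt(4900 + 196) = sqrt(5096) = 14*sqrt(26)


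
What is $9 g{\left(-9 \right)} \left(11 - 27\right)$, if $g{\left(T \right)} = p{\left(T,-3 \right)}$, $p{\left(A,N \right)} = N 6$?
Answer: $2592$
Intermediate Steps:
$p{\left(A,N \right)} = 6 N$
$g{\left(T \right)} = -18$ ($g{\left(T \right)} = 6 \left(-3\right) = -18$)
$9 g{\left(-9 \right)} \left(11 - 27\right) = 9 \left(-18\right) \left(11 - 27\right) = - 162 \left(11 - 27\right) = \left(-162\right) \left(-16\right) = 2592$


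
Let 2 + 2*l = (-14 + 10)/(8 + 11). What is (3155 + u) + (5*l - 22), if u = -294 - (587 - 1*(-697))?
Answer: 29440/19 ≈ 1549.5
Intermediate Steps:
u = -1578 (u = -294 - (587 + 697) = -294 - 1*1284 = -294 - 1284 = -1578)
l = -21/19 (l = -1 + ((-14 + 10)/(8 + 11))/2 = -1 + (-4/19)/2 = -1 + (-4*1/19)/2 = -1 + (½)*(-4/19) = -1 - 2/19 = -21/19 ≈ -1.1053)
(3155 + u) + (5*l - 22) = (3155 - 1578) + (5*(-21/19) - 22) = 1577 + (-105/19 - 22) = 1577 - 523/19 = 29440/19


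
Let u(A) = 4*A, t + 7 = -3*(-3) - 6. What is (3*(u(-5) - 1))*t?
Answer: 252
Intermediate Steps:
t = -4 (t = -7 + (-3*(-3) - 6) = -7 + (9 - 6) = -7 + 3 = -4)
(3*(u(-5) - 1))*t = (3*(4*(-5) - 1))*(-4) = (3*(-20 - 1))*(-4) = (3*(-21))*(-4) = -63*(-4) = 252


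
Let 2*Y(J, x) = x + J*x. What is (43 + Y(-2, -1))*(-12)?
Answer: -522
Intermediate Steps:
Y(J, x) = x/2 + J*x/2 (Y(J, x) = (x + J*x)/2 = x/2 + J*x/2)
(43 + Y(-2, -1))*(-12) = (43 + (1/2)*(-1)*(1 - 2))*(-12) = (43 + (1/2)*(-1)*(-1))*(-12) = (43 + 1/2)*(-12) = (87/2)*(-12) = -522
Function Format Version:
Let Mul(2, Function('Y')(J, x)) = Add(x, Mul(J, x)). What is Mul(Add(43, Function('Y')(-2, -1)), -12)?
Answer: -522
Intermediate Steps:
Function('Y')(J, x) = Add(Mul(Rational(1, 2), x), Mul(Rational(1, 2), J, x)) (Function('Y')(J, x) = Mul(Rational(1, 2), Add(x, Mul(J, x))) = Add(Mul(Rational(1, 2), x), Mul(Rational(1, 2), J, x)))
Mul(Add(43, Function('Y')(-2, -1)), -12) = Mul(Add(43, Mul(Rational(1, 2), -1, Add(1, -2))), -12) = Mul(Add(43, Mul(Rational(1, 2), -1, -1)), -12) = Mul(Add(43, Rational(1, 2)), -12) = Mul(Rational(87, 2), -12) = -522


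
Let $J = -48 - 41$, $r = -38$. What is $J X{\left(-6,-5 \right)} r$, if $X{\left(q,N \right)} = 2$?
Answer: $6764$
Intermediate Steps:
$J = -89$
$J X{\left(-6,-5 \right)} r = \left(-89\right) 2 \left(-38\right) = \left(-178\right) \left(-38\right) = 6764$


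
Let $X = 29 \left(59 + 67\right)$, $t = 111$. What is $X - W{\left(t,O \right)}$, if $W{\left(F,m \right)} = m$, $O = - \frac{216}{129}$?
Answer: $\frac{157194}{43} \approx 3655.7$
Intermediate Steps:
$O = - \frac{72}{43}$ ($O = \left(-216\right) \frac{1}{129} = - \frac{72}{43} \approx -1.6744$)
$X = 3654$ ($X = 29 \cdot 126 = 3654$)
$X - W{\left(t,O \right)} = 3654 - - \frac{72}{43} = 3654 + \frac{72}{43} = \frac{157194}{43}$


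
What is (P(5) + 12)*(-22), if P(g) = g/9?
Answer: -2486/9 ≈ -276.22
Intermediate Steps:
P(g) = g/9 (P(g) = g*(⅑) = g/9)
(P(5) + 12)*(-22) = ((⅑)*5 + 12)*(-22) = (5/9 + 12)*(-22) = (113/9)*(-22) = -2486/9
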